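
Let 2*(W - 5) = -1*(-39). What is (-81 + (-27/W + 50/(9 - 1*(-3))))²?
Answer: 525005569/86436 ≈ 6073.9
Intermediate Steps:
W = 49/2 (W = 5 + (-1*(-39))/2 = 5 + (½)*39 = 5 + 39/2 = 49/2 ≈ 24.500)
(-81 + (-27/W + 50/(9 - 1*(-3))))² = (-81 + (-27/49/2 + 50/(9 - 1*(-3))))² = (-81 + (-27*2/49 + 50/(9 + 3)))² = (-81 + (-54/49 + 50/12))² = (-81 + (-54/49 + 50*(1/12)))² = (-81 + (-54/49 + 25/6))² = (-81 + 901/294)² = (-22913/294)² = 525005569/86436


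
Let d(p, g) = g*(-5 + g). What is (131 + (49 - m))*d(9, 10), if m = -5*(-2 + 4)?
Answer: 9500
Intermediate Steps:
m = -10 (m = -5*2 = -10)
(131 + (49 - m))*d(9, 10) = (131 + (49 - 1*(-10)))*(10*(-5 + 10)) = (131 + (49 + 10))*(10*5) = (131 + 59)*50 = 190*50 = 9500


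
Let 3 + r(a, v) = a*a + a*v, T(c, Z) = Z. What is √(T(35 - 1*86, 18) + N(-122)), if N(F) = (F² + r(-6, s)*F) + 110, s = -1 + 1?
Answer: √10986 ≈ 104.81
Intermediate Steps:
s = 0
r(a, v) = -3 + a² + a*v (r(a, v) = -3 + (a*a + a*v) = -3 + (a² + a*v) = -3 + a² + a*v)
N(F) = 110 + F² + 33*F (N(F) = (F² + (-3 + (-6)² - 6*0)*F) + 110 = (F² + (-3 + 36 + 0)*F) + 110 = (F² + 33*F) + 110 = 110 + F² + 33*F)
√(T(35 - 1*86, 18) + N(-122)) = √(18 + (110 + (-122)² + 33*(-122))) = √(18 + (110 + 14884 - 4026)) = √(18 + 10968) = √10986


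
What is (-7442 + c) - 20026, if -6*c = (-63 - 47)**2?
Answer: -88454/3 ≈ -29485.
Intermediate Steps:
c = -6050/3 (c = -(-63 - 47)**2/6 = -1/6*(-110)**2 = -1/6*12100 = -6050/3 ≈ -2016.7)
(-7442 + c) - 20026 = (-7442 - 6050/3) - 20026 = -28376/3 - 20026 = -88454/3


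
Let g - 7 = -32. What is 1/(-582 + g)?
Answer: -1/607 ≈ -0.0016474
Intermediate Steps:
g = -25 (g = 7 - 32 = -25)
1/(-582 + g) = 1/(-582 - 25) = 1/(-607) = -1/607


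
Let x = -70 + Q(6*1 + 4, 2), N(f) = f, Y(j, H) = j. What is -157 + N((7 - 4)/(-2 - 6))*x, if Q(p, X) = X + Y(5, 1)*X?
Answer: -541/4 ≈ -135.25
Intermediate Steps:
Q(p, X) = 6*X (Q(p, X) = X + 5*X = 6*X)
x = -58 (x = -70 + 6*2 = -70 + 12 = -58)
-157 + N((7 - 4)/(-2 - 6))*x = -157 + ((7 - 4)/(-2 - 6))*(-58) = -157 + (3/(-8))*(-58) = -157 + (3*(-⅛))*(-58) = -157 - 3/8*(-58) = -157 + 87/4 = -541/4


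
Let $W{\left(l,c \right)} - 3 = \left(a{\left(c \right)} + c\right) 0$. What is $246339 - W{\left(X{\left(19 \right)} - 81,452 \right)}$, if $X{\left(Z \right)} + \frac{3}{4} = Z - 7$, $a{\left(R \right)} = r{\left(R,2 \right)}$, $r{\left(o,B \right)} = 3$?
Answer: $246336$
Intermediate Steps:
$a{\left(R \right)} = 3$
$X{\left(Z \right)} = - \frac{31}{4} + Z$ ($X{\left(Z \right)} = - \frac{3}{4} + \left(Z - 7\right) = - \frac{3}{4} + \left(-7 + Z\right) = - \frac{31}{4} + Z$)
$W{\left(l,c \right)} = 3$ ($W{\left(l,c \right)} = 3 + \left(3 + c\right) 0 = 3 + 0 = 3$)
$246339 - W{\left(X{\left(19 \right)} - 81,452 \right)} = 246339 - 3 = 246336$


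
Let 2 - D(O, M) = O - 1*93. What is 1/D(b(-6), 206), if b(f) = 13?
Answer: 1/82 ≈ 0.012195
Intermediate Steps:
D(O, M) = 95 - O (D(O, M) = 2 - (O - 1*93) = 2 - (O - 93) = 2 - (-93 + O) = 2 + (93 - O) = 95 - O)
1/D(b(-6), 206) = 1/(95 - 1*13) = 1/(95 - 13) = 1/82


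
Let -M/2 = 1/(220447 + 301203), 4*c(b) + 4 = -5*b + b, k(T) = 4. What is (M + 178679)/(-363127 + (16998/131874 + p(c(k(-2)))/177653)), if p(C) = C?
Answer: -181971428362990189938/369818027962774850875 ≈ -0.49206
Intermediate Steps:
c(b) = -1 - b (c(b) = -1 + (-5*b + b)/4 = -1 + (-4*b)/4 = -1 - b)
M = -1/260825 (M = -2/(220447 + 301203) = -2/521650 = -2*1/521650 = -1/260825 ≈ -3.8340e-6)
(M + 178679)/(-363127 + (16998/131874 + p(c(k(-2)))/177653)) = (-1/260825 + 178679)/(-363127 + (16998/131874 + (-1 - 1*4)/177653)) = 46603950174/(260825*(-363127 + (16998*(1/131874) + (-1 - 4)*(1/177653)))) = 46603950174/(260825*(-363127 + (2833/21979 - 5*1/177653))) = 46603950174/(260825*(-363127 + (2833/21979 - 5/177653))) = 46603950174/(260825*(-363127 + 503181054/3904635287)) = 46603950174/(260825*(-1417877994681395/3904635287)) = (46603950174/260825)*(-3904635287/1417877994681395) = -181971428362990189938/369818027962774850875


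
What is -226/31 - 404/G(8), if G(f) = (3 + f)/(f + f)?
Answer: -202870/341 ≈ -594.93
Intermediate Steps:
G(f) = (3 + f)/(2*f) (G(f) = (3 + f)/((2*f)) = (3 + f)*(1/(2*f)) = (3 + f)/(2*f))
-226/31 - 404/G(8) = -226/31 - 404*16/(3 + 8) = -226*1/31 - 404/((½)*(⅛)*11) = -226/31 - 404/11/16 = -226/31 - 404*16/11 = -226/31 - 6464/11 = -202870/341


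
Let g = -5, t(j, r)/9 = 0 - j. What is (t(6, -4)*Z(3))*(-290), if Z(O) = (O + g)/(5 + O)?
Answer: -3915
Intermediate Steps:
t(j, r) = -9*j (t(j, r) = 9*(0 - j) = 9*(-j) = -9*j)
Z(O) = (-5 + O)/(5 + O) (Z(O) = (O - 5)/(5 + O) = (-5 + O)/(5 + O))
(t(6, -4)*Z(3))*(-290) = ((-9*6)*((-5 + 3)/(5 + 3)))*(-290) = -54*(-2)/8*(-290) = -27*(-2)/4*(-290) = -54*(-¼)*(-290) = (27/2)*(-290) = -3915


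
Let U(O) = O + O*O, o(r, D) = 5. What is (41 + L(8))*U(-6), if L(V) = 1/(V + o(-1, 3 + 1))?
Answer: 16020/13 ≈ 1232.3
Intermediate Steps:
U(O) = O + O**2
L(V) = 1/(5 + V) (L(V) = 1/(V + 5) = 1/(5 + V))
(41 + L(8))*U(-6) = (41 + 1/(5 + 8))*(-6*(1 - 6)) = (41 + 1/13)*(-6*(-5)) = (41 + 1/13)*30 = (534/13)*30 = 16020/13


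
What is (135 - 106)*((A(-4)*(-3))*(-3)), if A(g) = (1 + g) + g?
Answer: -1827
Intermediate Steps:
A(g) = 1 + 2*g
(135 - 106)*((A(-4)*(-3))*(-3)) = (135 - 106)*(((1 + 2*(-4))*(-3))*(-3)) = 29*(((1 - 8)*(-3))*(-3)) = 29*(-7*(-3)*(-3)) = 29*(21*(-3)) = 29*(-63) = -1827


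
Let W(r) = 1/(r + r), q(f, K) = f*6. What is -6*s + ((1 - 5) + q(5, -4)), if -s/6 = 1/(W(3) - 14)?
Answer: 1942/83 ≈ 23.398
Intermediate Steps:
q(f, K) = 6*f
W(r) = 1/(2*r)
s = 36/83 (s = -6/((½)/3 - 14) = -6/((½)*(⅓) - 14) = -6/(⅙ - 14) = -6/(-83/6) = -6*(-6/83) = 36/83 ≈ 0.43373)
-6*s + ((1 - 5) + q(5, -4)) = -6*36/83 + ((1 - 5) + 6*5) = -216/83 + (-4 + 30) = -216/83 + 26 = 1942/83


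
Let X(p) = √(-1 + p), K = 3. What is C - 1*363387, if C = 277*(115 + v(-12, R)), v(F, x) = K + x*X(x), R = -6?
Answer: -330701 - 1662*I*√7 ≈ -3.307e+5 - 4397.2*I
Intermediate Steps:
v(F, x) = 3 + x*√(-1 + x)
C = 32686 - 1662*I*√7 (C = 277*(115 + (3 - 6*√(-1 - 6))) = 277*(115 + (3 - 6*I*√7)) = 277*(118 - 6*I*√7) = 32686 - 1662*I*√7 ≈ 32686.0 - 4397.2*I)
C - 1*363387 = (32686 - 1662*I*√7) - 1*363387 = (32686 - 1662*I*√7) - 363387 = -330701 - 1662*I*√7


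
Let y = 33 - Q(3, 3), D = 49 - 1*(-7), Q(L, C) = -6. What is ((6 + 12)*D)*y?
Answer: 39312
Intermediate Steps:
D = 56 (D = 49 + 7 = 56)
y = 39 (y = 33 - 1*(-6) = 33 + 6 = 39)
((6 + 12)*D)*y = ((6 + 12)*56)*39 = (18*56)*39 = 1008*39 = 39312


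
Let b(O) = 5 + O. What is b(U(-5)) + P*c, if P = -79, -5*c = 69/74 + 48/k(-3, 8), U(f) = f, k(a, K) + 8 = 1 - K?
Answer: -66281/1850 ≈ -35.828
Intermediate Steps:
k(a, K) = -7 - K (k(a, K) = -8 + (1 - K) = -7 - K)
c = 839/1850 (c = -(69/74 + 48/(-7 - 1*8))/5 = -(69*(1/74) + 48/(-7 - 8))/5 = -(69/74 + 48/(-15))/5 = -(69/74 + 48*(-1/15))/5 = -(69/74 - 16/5)/5 = -⅕*(-839/370) = 839/1850 ≈ 0.45351)
b(U(-5)) + P*c = (5 - 5) - 79*839/1850 = 0 - 66281/1850 = -66281/1850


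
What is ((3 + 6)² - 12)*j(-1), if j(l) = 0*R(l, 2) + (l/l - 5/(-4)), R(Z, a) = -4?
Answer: 621/4 ≈ 155.25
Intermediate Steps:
j(l) = 9/4 (j(l) = 0*(-4) + (l/l - 5/(-4)) = 0 + (1 - 5*(-¼)) = 0 + (1 + 5/4) = 0 + 9/4 = 9/4)
((3 + 6)² - 12)*j(-1) = ((3 + 6)² - 12)*(9/4) = (9² - 12)*(9/4) = (81 - 12)*(9/4) = 69*(9/4) = 621/4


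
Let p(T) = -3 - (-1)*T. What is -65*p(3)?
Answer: 0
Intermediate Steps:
p(T) = -3 + T
-65*p(3) = -65*(-3 + 3) = -65*0 = 0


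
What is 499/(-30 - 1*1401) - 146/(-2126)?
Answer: -425974/1521153 ≈ -0.28003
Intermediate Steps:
499/(-30 - 1*1401) - 146/(-2126) = 499/(-30 - 1401) - 146*(-1/2126) = 499/(-1431) + 73/1063 = 499*(-1/1431) + 73/1063 = -499/1431 + 73/1063 = -425974/1521153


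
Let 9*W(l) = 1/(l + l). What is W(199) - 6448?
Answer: -23096735/3582 ≈ -6448.0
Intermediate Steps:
W(l) = 1/(18*l) (W(l) = 1/(9*(l + l)) = 1/(9*((2*l))) = (1/(2*l))/9 = 1/(18*l))
W(199) - 6448 = (1/18)/199 - 6448 = (1/18)*(1/199) - 6448 = 1/3582 - 6448 = -23096735/3582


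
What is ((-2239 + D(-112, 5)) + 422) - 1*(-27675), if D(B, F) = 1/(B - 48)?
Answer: 4137279/160 ≈ 25858.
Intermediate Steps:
D(B, F) = 1/(-48 + B)
((-2239 + D(-112, 5)) + 422) - 1*(-27675) = ((-2239 + 1/(-48 - 112)) + 422) - 1*(-27675) = ((-2239 + 1/(-160)) + 422) + 27675 = ((-2239 - 1/160) + 422) + 27675 = (-358241/160 + 422) + 27675 = -290721/160 + 27675 = 4137279/160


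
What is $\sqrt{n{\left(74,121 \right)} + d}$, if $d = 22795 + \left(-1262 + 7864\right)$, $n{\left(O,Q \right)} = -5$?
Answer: $4 \sqrt{1837} \approx 171.44$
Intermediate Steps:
$d = 29397$ ($d = 22795 + 6602 = 29397$)
$\sqrt{n{\left(74,121 \right)} + d} = \sqrt{-5 + 29397} = \sqrt{29392} = 4 \sqrt{1837}$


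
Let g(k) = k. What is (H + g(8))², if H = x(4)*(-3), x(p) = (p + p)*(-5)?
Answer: 16384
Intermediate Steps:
x(p) = -10*p (x(p) = (2*p)*(-5) = -10*p)
H = 120 (H = -10*4*(-3) = -40*(-3) = 120)
(H + g(8))² = (120 + 8)² = 128² = 16384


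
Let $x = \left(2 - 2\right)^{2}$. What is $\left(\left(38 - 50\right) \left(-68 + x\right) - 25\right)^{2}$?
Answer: $625681$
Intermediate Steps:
$x = 0$ ($x = 0^{2} = 0$)
$\left(\left(38 - 50\right) \left(-68 + x\right) - 25\right)^{2} = \left(\left(38 - 50\right) \left(-68 + 0\right) - 25\right)^{2} = \left(\left(-12\right) \left(-68\right) - 25\right)^{2} = \left(816 - 25\right)^{2} = 791^{2} = 625681$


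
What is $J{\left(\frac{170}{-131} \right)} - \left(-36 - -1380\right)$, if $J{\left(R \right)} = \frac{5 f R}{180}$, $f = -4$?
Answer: $- \frac{1584406}{1179} \approx -1343.9$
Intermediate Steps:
$J{\left(R \right)} = - \frac{R}{9}$ ($J{\left(R \right)} = \frac{5 \left(-4\right) R}{180} = - 20 R \frac{1}{180} = - \frac{R}{9}$)
$J{\left(\frac{170}{-131} \right)} - \left(-36 - -1380\right) = - \frac{170 \frac{1}{-131}}{9} - \left(-36 - -1380\right) = - \frac{170 \left(- \frac{1}{131}\right)}{9} - \left(-36 + 1380\right) = \left(- \frac{1}{9}\right) \left(- \frac{170}{131}\right) - 1344 = \frac{170}{1179} - 1344 = - \frac{1584406}{1179}$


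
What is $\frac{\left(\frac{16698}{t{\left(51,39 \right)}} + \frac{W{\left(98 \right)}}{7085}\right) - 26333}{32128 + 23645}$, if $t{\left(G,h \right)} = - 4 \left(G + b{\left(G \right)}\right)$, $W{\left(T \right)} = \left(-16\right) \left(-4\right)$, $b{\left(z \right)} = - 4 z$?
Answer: $- \frac{19010345027}{40305473910} \approx -0.47166$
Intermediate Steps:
$W{\left(T \right)} = 64$
$t{\left(G,h \right)} = 12 G$ ($t{\left(G,h \right)} = - 4 \left(G - 4 G\right) = - 4 \left(- 3 G\right) = 12 G$)
$\frac{\left(\frac{16698}{t{\left(51,39 \right)}} + \frac{W{\left(98 \right)}}{7085}\right) - 26333}{32128 + 23645} = \frac{\left(\frac{16698}{12 \cdot 51} + \frac{64}{7085}\right) - 26333}{32128 + 23645} = \frac{\left(\frac{16698}{612} + 64 \cdot \frac{1}{7085}\right) - 26333}{55773} = \left(\left(16698 \cdot \frac{1}{612} + \frac{64}{7085}\right) - 26333\right) \frac{1}{55773} = \left(\left(\frac{2783}{102} + \frac{64}{7085}\right) - 26333\right) \frac{1}{55773} = \left(\frac{19724083}{722670} - 26333\right) \frac{1}{55773} = \left(- \frac{19010345027}{722670}\right) \frac{1}{55773} = - \frac{19010345027}{40305473910}$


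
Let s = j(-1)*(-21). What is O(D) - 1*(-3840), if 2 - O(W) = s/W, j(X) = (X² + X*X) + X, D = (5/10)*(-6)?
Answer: 3835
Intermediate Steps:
D = -3 (D = (5*(⅒))*(-6) = (½)*(-6) = -3)
j(X) = X + 2*X² (j(X) = (X² + X²) + X = 2*X² + X = X + 2*X²)
s = -21 (s = -(1 + 2*(-1))*(-21) = -(1 - 2)*(-21) = -1*(-1)*(-21) = 1*(-21) = -21)
O(W) = 2 + 21/W (O(W) = 2 - (-21)/W = 2 + 21/W)
O(D) - 1*(-3840) = (2 + 21/(-3)) - 1*(-3840) = (2 + 21*(-⅓)) + 3840 = (2 - 7) + 3840 = -5 + 3840 = 3835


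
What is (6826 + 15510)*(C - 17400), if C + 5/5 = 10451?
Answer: -155235200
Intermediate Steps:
C = 10450 (C = -1 + 10451 = 10450)
(6826 + 15510)*(C - 17400) = (6826 + 15510)*(10450 - 17400) = 22336*(-6950) = -155235200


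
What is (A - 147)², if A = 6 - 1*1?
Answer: 20164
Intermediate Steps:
A = 5 (A = 6 - 1 = 5)
(A - 147)² = (5 - 147)² = (-142)² = 20164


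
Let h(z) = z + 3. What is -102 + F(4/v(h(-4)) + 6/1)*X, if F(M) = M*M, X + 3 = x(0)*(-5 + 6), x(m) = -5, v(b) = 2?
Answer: -614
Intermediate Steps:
h(z) = 3 + z
X = -8 (X = -3 - 5*(-5 + 6) = -3 - 5*1 = -3 - 5 = -8)
F(M) = M²
-102 + F(4/v(h(-4)) + 6/1)*X = -102 + (4/2 + 6/1)²*(-8) = -102 + (4*(½) + 6*1)²*(-8) = -102 + (2 + 6)²*(-8) = -102 + 8²*(-8) = -102 + 64*(-8) = -102 - 512 = -614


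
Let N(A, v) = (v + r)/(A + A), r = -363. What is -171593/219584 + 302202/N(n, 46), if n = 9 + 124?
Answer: -17651474970469/69608128 ≈ -2.5358e+5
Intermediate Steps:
n = 133
N(A, v) = (-363 + v)/(2*A) (N(A, v) = (v - 363)/(A + A) = (-363 + v)/((2*A)) = (-363 + v)*(1/(2*A)) = (-363 + v)/(2*A))
-171593/219584 + 302202/N(n, 46) = -171593/219584 + 302202/(((½)*(-363 + 46)/133)) = -171593*1/219584 + 302202/(((½)*(1/133)*(-317))) = -171593/219584 + 302202/(-317/266) = -171593/219584 + 302202*(-266/317) = -171593/219584 - 80385732/317 = -17651474970469/69608128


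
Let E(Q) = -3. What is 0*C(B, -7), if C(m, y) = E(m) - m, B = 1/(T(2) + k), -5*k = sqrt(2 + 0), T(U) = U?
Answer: 0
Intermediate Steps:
k = -sqrt(2)/5 (k = -sqrt(2 + 0)/5 = -sqrt(2)/5 ≈ -0.28284)
B = 1/(2 - sqrt(2)/5) ≈ 0.58236
C(m, y) = -3 - m
0*C(B, -7) = 0*(-3 - (25/49 + 5*sqrt(2)/98)) = 0*(-3 + (-25/49 - 5*sqrt(2)/98)) = 0*(-172/49 - 5*sqrt(2)/98) = 0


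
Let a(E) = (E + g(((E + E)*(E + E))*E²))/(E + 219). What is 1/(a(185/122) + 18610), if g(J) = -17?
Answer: 26903/500662941 ≈ 5.3735e-5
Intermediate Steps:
a(E) = (-17 + E)/(219 + E) (a(E) = (E - 17)/(E + 219) = (-17 + E)/(219 + E))
1/(a(185/122) + 18610) = 1/((-17 + 185/122)/(219 + 185/122) + 18610) = 1/(-1889/122/(26903/122) + 18610) = 1/((122/26903)*(-1889/122) + 18610) = 1/(-1889/26903 + 18610) = 1/(500662941/26903) = 26903/500662941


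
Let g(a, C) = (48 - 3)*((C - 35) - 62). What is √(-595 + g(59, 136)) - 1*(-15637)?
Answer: 15637 + 2*√290 ≈ 15671.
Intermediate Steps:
g(a, C) = -4365 + 45*C (g(a, C) = 45*((-35 + C) - 62) = 45*(-97 + C) = -4365 + 45*C)
√(-595 + g(59, 136)) - 1*(-15637) = √(-595 + (-4365 + 45*136)) - 1*(-15637) = √(-595 + (-4365 + 6120)) + 15637 = √(-595 + 1755) + 15637 = √1160 + 15637 = 2*√290 + 15637 = 15637 + 2*√290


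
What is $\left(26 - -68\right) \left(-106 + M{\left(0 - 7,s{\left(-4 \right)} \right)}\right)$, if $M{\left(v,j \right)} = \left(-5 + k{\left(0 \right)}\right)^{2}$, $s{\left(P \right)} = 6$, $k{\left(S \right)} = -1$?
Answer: $-6580$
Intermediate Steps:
$M{\left(v,j \right)} = 36$ ($M{\left(v,j \right)} = \left(-5 - 1\right)^{2} = \left(-6\right)^{2} = 36$)
$\left(26 - -68\right) \left(-106 + M{\left(0 - 7,s{\left(-4 \right)} \right)}\right) = \left(26 - -68\right) \left(-106 + 36\right) = \left(26 + 68\right) \left(-70\right) = 94 \left(-70\right) = -6580$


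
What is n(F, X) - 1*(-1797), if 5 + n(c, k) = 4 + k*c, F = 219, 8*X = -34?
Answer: 3461/4 ≈ 865.25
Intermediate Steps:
X = -17/4 (X = (⅛)*(-34) = -17/4 ≈ -4.2500)
n(c, k) = -1 + c*k (n(c, k) = -5 + (4 + k*c) = -5 + (4 + c*k) = -1 + c*k)
n(F, X) - 1*(-1797) = (-1 + 219*(-17/4)) - 1*(-1797) = (-1 - 3723/4) + 1797 = -3727/4 + 1797 = 3461/4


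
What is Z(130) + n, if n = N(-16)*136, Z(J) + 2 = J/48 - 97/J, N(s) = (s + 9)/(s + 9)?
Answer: 212101/1560 ≈ 135.96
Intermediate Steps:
N(s) = 1 (N(s) = (9 + s)/(9 + s) = 1)
Z(J) = -2 - 97/J + J/48 (Z(J) = -2 + (J/48 - 97/J) = -2 + (-97/J + J/48) = -2 - 97/J + J/48)
n = 136 (n = 1*136 = 136)
Z(130) + n = (-2 - 97/130 + (1/48)*130) + 136 = (-2 - 97*1/130 + 65/24) + 136 = (-2 - 97/130 + 65/24) + 136 = -59/1560 + 136 = 212101/1560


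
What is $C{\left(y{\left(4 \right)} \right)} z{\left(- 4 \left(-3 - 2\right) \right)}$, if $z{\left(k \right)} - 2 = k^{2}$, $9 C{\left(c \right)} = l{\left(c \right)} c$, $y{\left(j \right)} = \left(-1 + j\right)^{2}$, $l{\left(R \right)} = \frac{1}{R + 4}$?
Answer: $\frac{402}{13} \approx 30.923$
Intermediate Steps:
$l{\left(R \right)} = \frac{1}{4 + R}$
$C{\left(c \right)} = \frac{c}{9 \left(4 + c\right)}$ ($C{\left(c \right)} = \frac{\frac{1}{4 + c} c}{9} = \frac{c \frac{1}{4 + c}}{9} = \frac{c}{9 \left(4 + c\right)}$)
$z{\left(k \right)} = 2 + k^{2}$
$C{\left(y{\left(4 \right)} \right)} z{\left(- 4 \left(-3 - 2\right) \right)} = \frac{\left(-1 + 4\right)^{2}}{9 \left(4 + \left(-1 + 4\right)^{2}\right)} \left(2 + \left(- 4 \left(-3 - 2\right)\right)^{2}\right) = \frac{3^{2}}{9 \left(4 + 3^{2}\right)} \left(2 + \left(\left(-4\right) \left(-5\right)\right)^{2}\right) = \frac{1}{9} \cdot 9 \frac{1}{4 + 9} \left(2 + 20^{2}\right) = \frac{1}{9} \cdot 9 \cdot \frac{1}{13} \left(2 + 400\right) = \frac{1}{9} \cdot 9 \cdot \frac{1}{13} \cdot 402 = \frac{1}{13} \cdot 402 = \frac{402}{13}$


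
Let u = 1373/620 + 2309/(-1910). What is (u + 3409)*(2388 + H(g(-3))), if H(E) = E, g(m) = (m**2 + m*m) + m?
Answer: 194072462919/23684 ≈ 8.1942e+6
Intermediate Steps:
g(m) = m + 2*m**2 (g(m) = (m**2 + m**2) + m = 2*m**2 + m = m + 2*m**2)
u = 23817/23684 (u = 1373*(1/620) + 2309*(-1/1910) = 1373/620 - 2309/1910 = 23817/23684 ≈ 1.0056)
(u + 3409)*(2388 + H(g(-3))) = (23817/23684 + 3409)*(2388 - 3*(1 + 2*(-3))) = 80762573*(2388 - 3*(1 - 6))/23684 = 80762573*(2388 - 3*(-5))/23684 = 80762573*(2388 + 15)/23684 = (80762573/23684)*2403 = 194072462919/23684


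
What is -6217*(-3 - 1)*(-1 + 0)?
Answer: -24868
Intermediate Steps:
-6217*(-3 - 1)*(-1 + 0) = -(-24868)*(-1) = -6217*4 = -24868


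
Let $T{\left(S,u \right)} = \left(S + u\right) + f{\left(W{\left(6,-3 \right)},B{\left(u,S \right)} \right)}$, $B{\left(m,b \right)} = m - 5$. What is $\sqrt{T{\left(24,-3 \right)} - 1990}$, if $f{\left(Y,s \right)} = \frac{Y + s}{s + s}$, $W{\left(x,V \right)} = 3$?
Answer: $\frac{i \sqrt{31499}}{4} \approx 44.37 i$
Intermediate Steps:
$B{\left(m,b \right)} = -5 + m$ ($B{\left(m,b \right)} = m - 5 = -5 + m$)
$f{\left(Y,s \right)} = \frac{Y + s}{2 s}$
$T{\left(S,u \right)} = S + u + \frac{-2 + u}{2 \left(-5 + u\right)}$ ($T{\left(S,u \right)} = \left(S + u\right) + \frac{3 + \left(-5 + u\right)}{2 \left(-5 + u\right)} = \left(S + u\right) + \frac{-2 + u}{2 \left(-5 + u\right)} = S + u + \frac{-2 + u}{2 \left(-5 + u\right)}$)
$\sqrt{T{\left(24,-3 \right)} - 1990} = \sqrt{\frac{-1 + \frac{1}{2} \left(-3\right) + \left(-5 - 3\right) \left(24 - 3\right)}{-5 - 3} - 1990} = \sqrt{\frac{-1 - \frac{3}{2} - 168}{-8} - 1990} = \sqrt{- \frac{-1 - \frac{3}{2} - 168}{8} - 1990} = \sqrt{\left(- \frac{1}{8}\right) \left(- \frac{341}{2}\right) - 1990} = \sqrt{\frac{341}{16} - 1990} = \sqrt{- \frac{31499}{16}} = \frac{i \sqrt{31499}}{4}$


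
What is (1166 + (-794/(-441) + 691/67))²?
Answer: 1211717372292361/873025209 ≈ 1.3880e+6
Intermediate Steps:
(1166 + (-794/(-441) + 691/67))² = (1166 + (-794*(-1/441) + 691*(1/67)))² = (1166 + (794/441 + 691/67))² = (1166 + 357929/29547)² = (34809731/29547)² = 1211717372292361/873025209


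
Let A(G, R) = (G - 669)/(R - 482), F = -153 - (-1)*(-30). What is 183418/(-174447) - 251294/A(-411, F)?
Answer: -35990278061/232596 ≈ -1.5473e+5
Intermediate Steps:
F = -183 (F = -153 - 1*30 = -153 - 30 = -183)
A(G, R) = (-669 + G)/(-482 + R)
183418/(-174447) - 251294/A(-411, F) = 183418/(-174447) - 251294*(-482 - 183)/(-669 - 411) = 183418*(-1/174447) - 251294/(-1080/(-665)) = -183418/174447 - 251294/((-1/665*(-1080))) = -183418/174447 - 251294/216/133 = -183418/174447 - 251294*133/216 = -183418/174447 - 16711051/108 = -35990278061/232596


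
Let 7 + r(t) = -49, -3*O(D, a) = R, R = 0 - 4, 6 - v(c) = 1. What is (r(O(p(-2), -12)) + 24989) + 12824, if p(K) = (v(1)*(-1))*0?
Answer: 37757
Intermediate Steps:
v(c) = 5 (v(c) = 6 - 1*1 = 6 - 1 = 5)
R = -4
p(K) = 0 (p(K) = (5*(-1))*0 = -5*0 = 0)
O(D, a) = 4/3 (O(D, a) = -1/3*(-4) = 4/3)
r(t) = -56 (r(t) = -7 - 49 = -56)
(r(O(p(-2), -12)) + 24989) + 12824 = (-56 + 24989) + 12824 = 24933 + 12824 = 37757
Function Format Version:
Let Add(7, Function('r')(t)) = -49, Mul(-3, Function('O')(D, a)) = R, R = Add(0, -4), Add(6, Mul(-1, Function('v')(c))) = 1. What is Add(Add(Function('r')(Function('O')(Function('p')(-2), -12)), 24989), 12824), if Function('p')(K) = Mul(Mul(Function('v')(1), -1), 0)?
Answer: 37757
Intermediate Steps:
Function('v')(c) = 5 (Function('v')(c) = Add(6, Mul(-1, 1)) = Add(6, -1) = 5)
R = -4
Function('p')(K) = 0 (Function('p')(K) = Mul(Mul(5, -1), 0) = Mul(-5, 0) = 0)
Function('O')(D, a) = Rational(4, 3) (Function('O')(D, a) = Mul(Rational(-1, 3), -4) = Rational(4, 3))
Function('r')(t) = -56 (Function('r')(t) = Add(-7, -49) = -56)
Add(Add(Function('r')(Function('O')(Function('p')(-2), -12)), 24989), 12824) = Add(Add(-56, 24989), 12824) = Add(24933, 12824) = 37757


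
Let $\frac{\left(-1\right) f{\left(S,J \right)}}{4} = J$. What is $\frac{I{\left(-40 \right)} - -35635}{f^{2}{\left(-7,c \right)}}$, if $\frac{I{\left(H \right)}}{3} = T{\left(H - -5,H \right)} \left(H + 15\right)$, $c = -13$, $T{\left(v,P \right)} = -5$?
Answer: $\frac{1385}{104} \approx 13.317$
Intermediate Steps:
$f{\left(S,J \right)} = - 4 J$
$I{\left(H \right)} = -225 - 15 H$ ($I{\left(H \right)} = 3 \left(- 5 \left(H + 15\right)\right) = 3 \left(- 5 \left(15 + H\right)\right) = 3 \left(-75 - 5 H\right) = -225 - 15 H$)
$\frac{I{\left(-40 \right)} - -35635}{f^{2}{\left(-7,c \right)}} = \frac{\left(-225 - -600\right) - -35635}{\left(\left(-4\right) \left(-13\right)\right)^{2}} = \frac{\left(-225 + 600\right) + 35635}{52^{2}} = \frac{375 + 35635}{2704} = 36010 \cdot \frac{1}{2704} = \frac{1385}{104}$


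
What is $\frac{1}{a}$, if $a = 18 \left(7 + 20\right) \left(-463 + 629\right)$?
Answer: $\frac{1}{80676} \approx 1.2395 \cdot 10^{-5}$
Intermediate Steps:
$a = 80676$ ($a = 18 \cdot 27 \cdot 166 = 486 \cdot 166 = 80676$)
$\frac{1}{a} = \frac{1}{80676}$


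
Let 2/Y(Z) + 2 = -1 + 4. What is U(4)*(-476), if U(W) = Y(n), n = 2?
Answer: -952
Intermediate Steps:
Y(Z) = 2 (Y(Z) = 2/(-2 + (-1 + 4)) = 2/(-2 + 3) = 2/1 = 2*1 = 2)
U(W) = 2
U(4)*(-476) = 2*(-476) = -952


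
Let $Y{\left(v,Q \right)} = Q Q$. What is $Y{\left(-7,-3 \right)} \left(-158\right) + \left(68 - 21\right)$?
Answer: $-1375$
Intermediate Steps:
$Y{\left(v,Q \right)} = Q^{2}$
$Y{\left(-7,-3 \right)} \left(-158\right) + \left(68 - 21\right) = \left(-3\right)^{2} \left(-158\right) + \left(68 - 21\right) = 9 \left(-158\right) + 47 = -1422 + 47 = -1375$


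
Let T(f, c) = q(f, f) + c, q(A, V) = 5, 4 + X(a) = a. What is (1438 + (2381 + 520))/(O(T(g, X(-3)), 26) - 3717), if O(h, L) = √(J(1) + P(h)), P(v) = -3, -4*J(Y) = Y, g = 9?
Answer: -64512252/55264369 - 8678*I*√13/55264369 ≈ -1.1673 - 0.00056617*I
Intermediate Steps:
J(Y) = -Y/4
X(a) = -4 + a
T(f, c) = 5 + c
O(h, L) = I*√13/2 (O(h, L) = √(-¼*1 - 3) = √(-¼ - 3) = √(-13/4) = I*√13/2)
(1438 + (2381 + 520))/(O(T(g, X(-3)), 26) - 3717) = (1438 + (2381 + 520))/(I*√13/2 - 3717) = (1438 + 2901)/(-3717 + I*√13/2) = 4339/(-3717 + I*√13/2)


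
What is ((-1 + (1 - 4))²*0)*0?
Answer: 0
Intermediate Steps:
((-1 + (1 - 4))²*0)*0 = ((-1 - 3)²*0)*0 = ((-4)²*0)*0 = (16*0)*0 = 0*0 = 0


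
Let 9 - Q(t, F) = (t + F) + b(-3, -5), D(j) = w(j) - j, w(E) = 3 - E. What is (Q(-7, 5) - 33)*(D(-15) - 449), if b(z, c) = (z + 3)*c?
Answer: 9152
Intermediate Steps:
b(z, c) = c*(3 + z) (b(z, c) = (3 + z)*c = c*(3 + z))
D(j) = 3 - 2*j (D(j) = (3 - j) - j = 3 - 2*j)
Q(t, F) = 9 - F - t (Q(t, F) = 9 - ((t + F) - 5*(3 - 3)) = 9 - ((F + t) - 5*0) = 9 - ((F + t) + 0) = 9 - (F + t) = 9 + (-F - t) = 9 - F - t)
(Q(-7, 5) - 33)*(D(-15) - 449) = ((9 - 1*5 - 1*(-7)) - 33)*((3 - 2*(-15)) - 449) = ((9 - 5 + 7) - 33)*((3 + 30) - 449) = (11 - 33)*(33 - 449) = -22*(-416) = 9152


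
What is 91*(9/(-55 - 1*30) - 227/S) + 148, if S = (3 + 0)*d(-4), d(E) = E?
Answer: 1896977/1020 ≈ 1859.8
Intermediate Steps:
S = -12 (S = (3 + 0)*(-4) = 3*(-4) = -12)
91*(9/(-55 - 1*30) - 227/S) + 148 = 91*(9/(-55 - 1*30) - 227/(-12)) + 148 = 91*(9/(-55 - 30) - 227*(-1/12)) + 148 = 91*(9/(-85) + 227/12) + 148 = 91*(9*(-1/85) + 227/12) + 148 = 91*(-9/85 + 227/12) + 148 = 91*(19187/1020) + 148 = 1746017/1020 + 148 = 1896977/1020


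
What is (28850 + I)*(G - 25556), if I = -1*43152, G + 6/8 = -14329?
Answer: 1140891993/2 ≈ 5.7045e+8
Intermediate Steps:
G = -57319/4 (G = -3/4 - 14329 = -57319/4 ≈ -14330.)
I = -43152
(28850 + I)*(G - 25556) = (28850 - 43152)*(-57319/4 - 25556) = -14302*(-159543/4) = 1140891993/2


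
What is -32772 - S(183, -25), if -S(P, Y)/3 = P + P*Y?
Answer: -45948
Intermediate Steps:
S(P, Y) = -3*P - 3*P*Y (S(P, Y) = -3*(P + P*Y) = -3*P - 3*P*Y)
-32772 - S(183, -25) = -32772 - (-3)*183*(1 - 25) = -32772 - (-3)*183*(-24) = -32772 - 1*13176 = -32772 - 13176 = -45948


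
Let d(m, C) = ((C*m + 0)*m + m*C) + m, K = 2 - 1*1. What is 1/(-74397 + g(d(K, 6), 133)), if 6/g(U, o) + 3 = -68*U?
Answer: -887/65990145 ≈ -1.3441e-5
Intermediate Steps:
K = 1 (K = 2 - 1 = 1)
d(m, C) = m + C*m + C*m² (d(m, C) = ((C*m)*m + C*m) + m = (C*m² + C*m) + m = (C*m + C*m²) + m = m + C*m + C*m²)
g(U, o) = 6/(-3 - 68*U)
1/(-74397 + g(d(K, 6), 133)) = 1/(-74397 - 6/(3 + 68*(1*(1 + 6 + 6*1)))) = 1/(-74397 - 6/(3 + 68*(1*(1 + 6 + 6)))) = 1/(-74397 - 6/(3 + 68*(1*13))) = 1/(-74397 - 6/(3 + 68*13)) = 1/(-74397 - 6/(3 + 884)) = 1/(-74397 - 6/887) = 1/(-65990145/887) = -887/65990145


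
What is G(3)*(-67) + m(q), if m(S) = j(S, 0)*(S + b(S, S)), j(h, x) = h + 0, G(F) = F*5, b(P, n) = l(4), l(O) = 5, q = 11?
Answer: -829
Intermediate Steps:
b(P, n) = 5
G(F) = 5*F
j(h, x) = h
m(S) = S*(5 + S) (m(S) = S*(S + 5) = S*(5 + S))
G(3)*(-67) + m(q) = (5*3)*(-67) + 11*(5 + 11) = 15*(-67) + 11*16 = -1005 + 176 = -829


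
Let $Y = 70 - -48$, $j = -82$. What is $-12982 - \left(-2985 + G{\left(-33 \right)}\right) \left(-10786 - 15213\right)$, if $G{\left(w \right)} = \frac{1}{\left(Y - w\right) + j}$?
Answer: $- \frac{5355753794}{69} \approx -7.762 \cdot 10^{7}$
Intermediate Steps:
$Y = 118$ ($Y = 70 + 48 = 118$)
$G{\left(w \right)} = \frac{1}{36 - w}$ ($G{\left(w \right)} = \frac{1}{\left(118 - w\right) - 82} = \frac{1}{36 - w}$)
$-12982 - \left(-2985 + G{\left(-33 \right)}\right) \left(-10786 - 15213\right) = -12982 - \left(-2985 - \frac{1}{-36 - 33}\right) \left(-10786 - 15213\right) = -12982 - \left(-2985 - \frac{1}{-69}\right) \left(-25999\right) = -12982 - \left(-2985 - - \frac{1}{69}\right) \left(-25999\right) = -12982 - \left(-2985 + \frac{1}{69}\right) \left(-25999\right) = -12982 - \left(- \frac{205964}{69}\right) \left(-25999\right) = -12982 - \frac{5354858036}{69} = - \frac{5355753794}{69}$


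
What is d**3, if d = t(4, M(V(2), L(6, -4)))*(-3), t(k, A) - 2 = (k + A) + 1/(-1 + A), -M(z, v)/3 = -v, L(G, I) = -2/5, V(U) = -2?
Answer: -368601813/166375 ≈ -2215.5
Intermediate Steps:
L(G, I) = -2/5 (L(G, I) = -2*1/5 = -2/5)
M(z, v) = 3*v (M(z, v) = -(-3)*v = 3*v)
t(k, A) = 2 + A + k + 1/(-1 + A) (t(k, A) = 2 + ((k + A) + 1/(-1 + A)) = 2 + ((A + k) + 1/(-1 + A)) = 2 + (A + k + 1/(-1 + A)) = 2 + A + k + 1/(-1 + A))
d = -717/55 (d = ((-1 + 3*(-2/5) + (3*(-2/5))**2 - 1*4 + (3*(-2/5))*4)/(-1 + 3*(-2/5)))*(-3) = ((-1 - 6/5 + (-6/5)**2 - 4 - 6/5*4)/(-1 - 6/5))*(-3) = ((-1 - 6/5 + 36/25 - 4 - 24/5)/(-11/5))*(-3) = -5/11*(-239/25)*(-3) = (239/55)*(-3) = -717/55 ≈ -13.036)
d**3 = (-717/55)**3 = -368601813/166375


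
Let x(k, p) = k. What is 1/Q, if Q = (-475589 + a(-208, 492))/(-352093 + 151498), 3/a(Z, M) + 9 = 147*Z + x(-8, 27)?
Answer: 1227360567/2909938856 ≈ 0.42178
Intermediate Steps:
a(Z, M) = 3/(-17 + 147*Z) (a(Z, M) = 3/(-9 + (147*Z - 8)) = 3/(-9 + (-8 + 147*Z)) = 3/(-17 + 147*Z))
Q = 2909938856/1227360567 (Q = (-475589 + 3/(-17 + 147*(-208)))/(-352093 + 151498) = (-475589 + 3/(-17 - 30576))/(-200595) = (-475589 + 3/(-30593))*(-1/200595) = (-475589 + 3*(-1/30593))*(-1/200595) = (-475589 - 3/30593)*(-1/200595) = -14549694280/30593*(-1/200595) = 2909938856/1227360567 ≈ 2.3709)
1/Q = 1/(2909938856/1227360567) = 1227360567/2909938856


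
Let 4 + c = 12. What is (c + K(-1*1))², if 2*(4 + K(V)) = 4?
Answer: 36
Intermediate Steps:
c = 8 (c = -4 + 12 = 8)
K(V) = -2 (K(V) = -4 + (½)*4 = -4 + 2 = -2)
(c + K(-1*1))² = (8 - 2)² = 6² = 36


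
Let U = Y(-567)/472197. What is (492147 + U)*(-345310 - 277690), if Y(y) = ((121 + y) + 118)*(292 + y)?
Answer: -321018261907000/1047 ≈ -3.0661e+11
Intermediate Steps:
Y(y) = (239 + y)*(292 + y)
U = 200/1047 (U = (69788 + (-567)² + 531*(-567))/472197 = (69788 + 321489 - 301077)*(1/472197) = 90200*(1/472197) = 200/1047 ≈ 0.19102)
(492147 + U)*(-345310 - 277690) = (492147 + 200/1047)*(-345310 - 277690) = (515278109/1047)*(-623000) = -321018261907000/1047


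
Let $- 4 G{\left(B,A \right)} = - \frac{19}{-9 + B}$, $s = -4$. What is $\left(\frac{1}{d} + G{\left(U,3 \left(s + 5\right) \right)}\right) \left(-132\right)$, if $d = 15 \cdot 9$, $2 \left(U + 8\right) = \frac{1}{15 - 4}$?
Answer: $\frac{604318}{16785} \approx 36.003$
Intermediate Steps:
$U = - \frac{175}{22}$ ($U = -8 + \frac{1}{2 \left(15 - 4\right)} = -8 + \frac{1}{2 \cdot 11} = -8 + \frac{1}{2} \cdot \frac{1}{11} = -8 + \frac{1}{22} = - \frac{175}{22} \approx -7.9545$)
$d = 135$
$G{\left(B,A \right)} = \frac{19}{4 \left(-9 + B\right)}$ ($G{\left(B,A \right)} = - \frac{\left(-19\right) \frac{1}{-9 + B}}{4} = \frac{19}{4 \left(-9 + B\right)}$)
$\left(\frac{1}{d} + G{\left(U,3 \left(s + 5\right) \right)}\right) \left(-132\right) = \left(\frac{1}{135} + \frac{19}{4 \left(-9 - \frac{175}{22}\right)}\right) \left(-132\right) = \left(\frac{1}{135} + \frac{19}{4 \left(- \frac{373}{22}\right)}\right) \left(-132\right) = \left(\frac{1}{135} + \frac{19}{4} \left(- \frac{22}{373}\right)\right) \left(-132\right) = \left(\frac{1}{135} - \frac{209}{746}\right) \left(-132\right) = \left(- \frac{27469}{100710}\right) \left(-132\right) = \frac{604318}{16785}$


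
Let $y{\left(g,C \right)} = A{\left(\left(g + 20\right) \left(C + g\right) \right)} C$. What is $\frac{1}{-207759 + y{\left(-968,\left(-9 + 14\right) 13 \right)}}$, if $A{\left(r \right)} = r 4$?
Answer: $\frac{1}{222363681} \approx 4.4971 \cdot 10^{-9}$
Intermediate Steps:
$A{\left(r \right)} = 4 r$
$y{\left(g,C \right)} = 4 C \left(20 + g\right) \left(C + g\right)$ ($y{\left(g,C \right)} = 4 \left(g + 20\right) \left(C + g\right) C = 4 \left(20 + g\right) \left(C + g\right) C = 4 C \left(20 + g\right) \left(C + g\right)$)
$\frac{1}{-207759 + y{\left(-968,\left(-9 + 14\right) 13 \right)}} = \frac{1}{-207759 + 4 \left(-9 + 14\right) 13 \left(\left(-968\right)^{2} + 20 \left(-9 + 14\right) 13 + 20 \left(-968\right) + \left(-9 + 14\right) 13 \left(-968\right)\right)} = \frac{1}{-207759 + 4 \cdot 5 \cdot 13 \left(937024 + 20 \cdot 5 \cdot 13 - 19360 + 5 \cdot 13 \left(-968\right)\right)} = \frac{1}{-207759 + 4 \cdot 65 \left(937024 + 20 \cdot 65 - 19360 + 65 \left(-968\right)\right)} = \frac{1}{-207759 + 4 \cdot 65 \left(937024 + 1300 - 19360 - 62920\right)} = \frac{1}{-207759 + 4 \cdot 65 \cdot 856044} = \frac{1}{-207759 + 222571440} = \frac{1}{222363681}$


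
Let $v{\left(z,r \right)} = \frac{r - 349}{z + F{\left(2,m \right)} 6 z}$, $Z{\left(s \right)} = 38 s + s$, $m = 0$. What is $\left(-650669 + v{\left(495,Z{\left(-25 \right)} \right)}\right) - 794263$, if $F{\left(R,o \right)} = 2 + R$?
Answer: $- \frac{17881034824}{12375} \approx -1.4449 \cdot 10^{6}$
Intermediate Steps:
$Z{\left(s \right)} = 39 s$
$v{\left(z,r \right)} = \frac{-349 + r}{25 z}$ ($v{\left(z,r \right)} = \frac{r - 349}{z + \left(2 + 2\right) 6 z} = \frac{-349 + r}{z + 4 \cdot 6 z} = \frac{-349 + r}{z + 24 z} = \frac{-349 + r}{25 z}$)
$\left(-650669 + v{\left(495,Z{\left(-25 \right)} \right)}\right) - 794263 = \left(-650669 + \frac{-349 + 39 \left(-25\right)}{25 \cdot 495}\right) - 794263 = \left(-650669 + \frac{1}{25} \cdot \frac{1}{495} \left(-349 - 975\right)\right) - 794263 = \left(-650669 + \frac{1}{25} \cdot \frac{1}{495} \left(-1324\right)\right) - 794263 = \left(-650669 - \frac{1324}{12375}\right) - 794263 = - \frac{8052030199}{12375} - 794263 = - \frac{17881034824}{12375}$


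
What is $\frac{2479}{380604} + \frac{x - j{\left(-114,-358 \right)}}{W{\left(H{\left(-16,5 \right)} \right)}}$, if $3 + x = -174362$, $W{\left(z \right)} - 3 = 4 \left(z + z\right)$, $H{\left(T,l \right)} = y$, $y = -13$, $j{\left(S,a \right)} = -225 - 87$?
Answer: $\frac{66245518391}{38441004} \approx 1723.3$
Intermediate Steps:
$j{\left(S,a \right)} = -312$ ($j{\left(S,a \right)} = -225 - 87 = -312$)
$H{\left(T,l \right)} = -13$
$W{\left(z \right)} = 3 + 8 z$ ($W{\left(z \right)} = 3 + 4 \left(z + z\right) = 3 + 4 \cdot 2 z = 3 + 8 z$)
$x = -174365$ ($x = -3 - 174362 = -174365$)
$\frac{2479}{380604} + \frac{x - j{\left(-114,-358 \right)}}{W{\left(H{\left(-16,5 \right)} \right)}} = \frac{2479}{380604} + \frac{-174365 - -312}{3 + 8 \left(-13\right)} = 2479 \cdot \frac{1}{380604} + \frac{-174365 + 312}{3 - 104} = \frac{2479}{380604} - \frac{174053}{-101} = \frac{2479}{380604} - - \frac{174053}{101} = \frac{2479}{380604} + \frac{174053}{101} = \frac{66245518391}{38441004}$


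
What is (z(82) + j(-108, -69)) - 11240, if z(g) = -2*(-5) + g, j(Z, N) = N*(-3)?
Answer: -10941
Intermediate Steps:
j(Z, N) = -3*N
z(g) = 10 + g
(z(82) + j(-108, -69)) - 11240 = ((10 + 82) - 3*(-69)) - 11240 = (92 + 207) - 11240 = 299 - 11240 = -10941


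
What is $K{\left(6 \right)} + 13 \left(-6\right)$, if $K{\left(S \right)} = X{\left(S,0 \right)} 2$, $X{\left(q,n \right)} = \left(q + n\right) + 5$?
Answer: $-56$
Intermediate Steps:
$X{\left(q,n \right)} = 5 + n + q$ ($X{\left(q,n \right)} = \left(n + q\right) + 5 = 5 + n + q$)
$K{\left(S \right)} = 10 + 2 S$ ($K{\left(S \right)} = \left(5 + 0 + S\right) 2 = \left(5 + S\right) 2 = 10 + 2 S$)
$K{\left(6 \right)} + 13 \left(-6\right) = \left(10 + 2 \cdot 6\right) + 13 \left(-6\right) = \left(10 + 12\right) - 78 = 22 - 78 = -56$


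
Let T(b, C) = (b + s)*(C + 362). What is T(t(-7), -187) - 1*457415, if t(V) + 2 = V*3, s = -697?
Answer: -583415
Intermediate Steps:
t(V) = -2 + 3*V (t(V) = -2 + V*3 = -2 + 3*V)
T(b, C) = (-697 + b)*(362 + C) (T(b, C) = (b - 697)*(C + 362) = (-697 + b)*(362 + C))
T(t(-7), -187) - 1*457415 = (-252314 - 697*(-187) + 362*(-2 + 3*(-7)) - 187*(-2 + 3*(-7))) - 1*457415 = (-252314 + 130339 + 362*(-2 - 21) - 187*(-2 - 21)) - 457415 = (-252314 + 130339 + 362*(-23) - 187*(-23)) - 457415 = (-252314 + 130339 - 8326 + 4301) - 457415 = -126000 - 457415 = -583415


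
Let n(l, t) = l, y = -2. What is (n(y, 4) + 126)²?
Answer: 15376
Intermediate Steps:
(n(y, 4) + 126)² = (-2 + 126)² = 124² = 15376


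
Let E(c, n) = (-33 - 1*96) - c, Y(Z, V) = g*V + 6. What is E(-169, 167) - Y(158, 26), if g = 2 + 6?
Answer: -174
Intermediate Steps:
g = 8
Y(Z, V) = 6 + 8*V (Y(Z, V) = 8*V + 6 = 6 + 8*V)
E(c, n) = -129 - c (E(c, n) = (-33 - 96) - c = -129 - c)
E(-169, 167) - Y(158, 26) = (-129 - 1*(-169)) - (6 + 8*26) = (-129 + 169) - (6 + 208) = 40 - 1*214 = 40 - 214 = -174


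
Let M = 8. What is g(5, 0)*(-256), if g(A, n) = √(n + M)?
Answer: -512*√2 ≈ -724.08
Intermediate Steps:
g(A, n) = √(8 + n) (g(A, n) = √(n + 8) = √(8 + n))
g(5, 0)*(-256) = √(8 + 0)*(-256) = √8*(-256) = (2*√2)*(-256) = -512*√2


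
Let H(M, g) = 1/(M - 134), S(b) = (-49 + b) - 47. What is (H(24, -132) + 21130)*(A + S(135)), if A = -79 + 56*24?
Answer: 1515442948/55 ≈ 2.7554e+7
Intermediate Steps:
A = 1265 (A = -79 + 1344 = 1265)
S(b) = -96 + b
H(M, g) = 1/(-134 + M)
(H(24, -132) + 21130)*(A + S(135)) = (1/(-134 + 24) + 21130)*(1265 + (-96 + 135)) = (1/(-110) + 21130)*(1265 + 39) = (-1/110 + 21130)*1304 = (2324299/110)*1304 = 1515442948/55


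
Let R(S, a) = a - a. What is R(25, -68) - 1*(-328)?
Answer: 328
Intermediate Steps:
R(S, a) = 0
R(25, -68) - 1*(-328) = 0 - 1*(-328) = 0 + 328 = 328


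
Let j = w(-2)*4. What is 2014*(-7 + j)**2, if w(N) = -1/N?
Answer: 50350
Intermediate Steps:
j = 2 (j = -1/(-2)*4 = -1*(-1/2)*4 = (1/2)*4 = 2)
2014*(-7 + j)**2 = 2014*(-7 + 2)**2 = 2014*(-5)**2 = 2014*25 = 50350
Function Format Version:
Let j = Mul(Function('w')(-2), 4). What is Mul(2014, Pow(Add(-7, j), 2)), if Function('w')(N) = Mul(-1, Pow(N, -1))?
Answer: 50350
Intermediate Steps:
j = 2 (j = Mul(Mul(-1, Pow(-2, -1)), 4) = Mul(Mul(-1, Rational(-1, 2)), 4) = Mul(Rational(1, 2), 4) = 2)
Mul(2014, Pow(Add(-7, j), 2)) = Mul(2014, Pow(Add(-7, 2), 2)) = Mul(2014, Pow(-5, 2)) = Mul(2014, 25) = 50350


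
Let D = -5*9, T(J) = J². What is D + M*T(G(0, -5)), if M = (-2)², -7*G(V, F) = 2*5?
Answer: -1805/49 ≈ -36.837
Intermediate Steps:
G(V, F) = -10/7 (G(V, F) = -2*5/7 = -⅐*10 = -10/7)
M = 4
D = -45
D + M*T(G(0, -5)) = -45 + 4*(-10/7)² = -45 + 4*(100/49) = -45 + 400/49 = -1805/49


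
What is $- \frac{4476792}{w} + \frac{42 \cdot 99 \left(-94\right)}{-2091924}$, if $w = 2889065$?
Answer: $- \frac{228775327623}{167880678085} \approx -1.3627$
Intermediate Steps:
$- \frac{4476792}{w} + \frac{42 \cdot 99 \left(-94\right)}{-2091924} = - \frac{4476792}{2889065} + \frac{42 \cdot 99 \left(-94\right)}{-2091924} = \left(-4476792\right) \frac{1}{2889065} + 4158 \left(-94\right) \left(- \frac{1}{2091924}\right) = - \frac{4476792}{2889065} - - \frac{10857}{58109} = - \frac{4476792}{2889065} + \frac{10857}{58109} = - \frac{228775327623}{167880678085}$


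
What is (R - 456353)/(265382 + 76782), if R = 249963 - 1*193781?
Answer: -400171/342164 ≈ -1.1695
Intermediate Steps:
R = 56182 (R = 249963 - 193781 = 56182)
(R - 456353)/(265382 + 76782) = (56182 - 456353)/(265382 + 76782) = -400171/342164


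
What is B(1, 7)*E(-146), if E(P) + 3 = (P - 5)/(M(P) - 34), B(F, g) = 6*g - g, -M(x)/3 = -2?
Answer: 335/4 ≈ 83.750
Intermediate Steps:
M(x) = 6 (M(x) = -3*(-2) = 6)
B(F, g) = 5*g
E(P) = -79/28 - P/28 (E(P) = -3 + (P - 5)/(6 - 34) = -3 + (-5 + P)/(-28) = -3 + (-5 + P)*(-1/28) = -3 + (5/28 - P/28) = -79/28 - P/28)
B(1, 7)*E(-146) = (5*7)*(-79/28 - 1/28*(-146)) = 35*(-79/28 + 73/14) = 35*(67/28) = 335/4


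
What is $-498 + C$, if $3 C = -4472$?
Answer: $- \frac{5966}{3} \approx -1988.7$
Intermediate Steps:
$C = - \frac{4472}{3}$ ($C = \frac{1}{3} \left(-4472\right) = - \frac{4472}{3} \approx -1490.7$)
$-498 + C = -498 - \frac{4472}{3} = - \frac{5966}{3}$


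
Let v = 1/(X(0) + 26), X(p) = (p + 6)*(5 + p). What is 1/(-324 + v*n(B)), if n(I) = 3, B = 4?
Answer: -56/18141 ≈ -0.0030869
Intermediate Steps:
X(p) = (5 + p)*(6 + p) (X(p) = (6 + p)*(5 + p) = (5 + p)*(6 + p))
v = 1/56 (v = 1/((30 + 0² + 11*0) + 26) = 1/((30 + 0 + 0) + 26) = 1/(30 + 26) = 1/56 ≈ 0.017857)
1/(-324 + v*n(B)) = 1/(-324 + (1/56)*3) = 1/(-324 + 3/56) = 1/(-18141/56) = -56/18141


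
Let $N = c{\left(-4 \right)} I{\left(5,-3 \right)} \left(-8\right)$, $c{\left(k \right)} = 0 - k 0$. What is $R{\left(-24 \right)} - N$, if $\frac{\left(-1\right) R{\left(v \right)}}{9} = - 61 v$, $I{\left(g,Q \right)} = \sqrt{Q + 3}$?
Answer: $-13176$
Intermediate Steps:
$I{\left(g,Q \right)} = \sqrt{3 + Q}$
$R{\left(v \right)} = 549 v$ ($R{\left(v \right)} = - 9 \left(- 61 v\right) = 549 v$)
$c{\left(k \right)} = 0$ ($c{\left(k \right)} = 0 - 0 = 0 + 0 = 0$)
$N = 0$ ($N = 0 \sqrt{3 - 3} \left(-8\right) = 0 \sqrt{0} \left(-8\right) = 0 \cdot 0 \left(-8\right) = 0 \left(-8\right) = 0$)
$R{\left(-24 \right)} - N = 549 \left(-24\right) - 0 = -13176 + 0 = -13176$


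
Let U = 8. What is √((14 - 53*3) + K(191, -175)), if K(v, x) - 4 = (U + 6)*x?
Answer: I*√2591 ≈ 50.902*I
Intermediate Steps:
K(v, x) = 4 + 14*x (K(v, x) = 4 + (8 + 6)*x = 4 + 14*x)
√((14 - 53*3) + K(191, -175)) = √((14 - 53*3) + (4 + 14*(-175))) = √((14 - 159) + (4 - 2450)) = √(-145 - 2446) = √(-2591) = I*√2591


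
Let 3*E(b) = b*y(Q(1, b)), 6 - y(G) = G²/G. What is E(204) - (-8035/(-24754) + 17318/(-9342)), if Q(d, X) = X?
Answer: -1556610761975/115625934 ≈ -13462.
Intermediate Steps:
y(G) = 6 - G (y(G) = 6 - G²/G = 6 - G)
E(b) = b*(6 - b)/3 (E(b) = (b*(6 - b))/3 = b*(6 - b)/3)
E(204) - (-8035/(-24754) + 17318/(-9342)) = (⅓)*204*(6 - 1*204) - (-8035/(-24754) + 17318/(-9342)) = (⅓)*204*(6 - 204) - (-8035*(-1/24754) + 17318*(-1/9342)) = (⅓)*204*(-198) - (8035/24754 - 8659/4671) = -13464 - 1*(-176813401/115625934) = -13464 + 176813401/115625934 = -1556610761975/115625934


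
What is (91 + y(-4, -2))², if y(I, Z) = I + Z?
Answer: 7225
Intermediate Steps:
(91 + y(-4, -2))² = (91 + (-4 - 2))² = (91 - 6)² = 85² = 7225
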